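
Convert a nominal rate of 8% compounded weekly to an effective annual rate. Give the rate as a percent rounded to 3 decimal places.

8.322%

One year is 52 periods at 0.00153846 each: (1 + 0.00153846)^52 ≈ 1.08322.
EAR = 1.08322 − 1 ≈ 8.32205%.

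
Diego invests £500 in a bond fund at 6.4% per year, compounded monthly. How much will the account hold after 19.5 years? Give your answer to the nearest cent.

Periodic rate = 6.4%/12 = 0.00533333; periods = 12·19.5 = 234.
A = 500·(1 + 0.064/12)^234 ≈ 500·3.471836782 ≈ 1,735.9184.

£1,735.92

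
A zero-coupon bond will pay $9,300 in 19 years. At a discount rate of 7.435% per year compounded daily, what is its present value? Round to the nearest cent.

$2,264.85

Periodic rate = 7.435%/365 = 0.000203699; 6935 periods.
P = 9,300/(1 + 0.07435/365)^6935 ≈ 9,300/4.106233324 ≈ 2,264.8494.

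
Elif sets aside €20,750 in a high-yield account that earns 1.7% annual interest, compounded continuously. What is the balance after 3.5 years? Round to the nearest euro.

A = P·e^(rt) = 20,750·e^(0.017·3.5) = 20,750·e^0.0595.
e^0.0595 ≈ 1.061305761, so A ≈ 22,022.0945.

€22,022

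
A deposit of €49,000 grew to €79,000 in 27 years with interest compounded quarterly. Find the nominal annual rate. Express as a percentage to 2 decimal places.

(1 + r/4)^108 = 79,000/49,000 = 1.61224.
1 + r/4 = 1.61224^(1/108) ≈ 1.004432, so r/4 ≈ 0.00443227.
r ≈ 4·0.00443227 = 1.77291%.

1.77%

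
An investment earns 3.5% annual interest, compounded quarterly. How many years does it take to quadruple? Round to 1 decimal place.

39.8 years

(1 + 0.00875)^(4t) = 4.
4t = ln 4 / ln(1 + 0.00875) ≈ 1.3863/0.00871194 ≈ 159.1258.
t ≈ 39.7814.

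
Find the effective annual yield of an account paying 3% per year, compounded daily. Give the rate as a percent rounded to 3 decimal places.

One year is 365 periods at 0.0000821918 each: (1 + 0.0000821918)^365 ≈ 1.030453.
EAR = 1.030453 − 1 ≈ 3.04533%.

3.045%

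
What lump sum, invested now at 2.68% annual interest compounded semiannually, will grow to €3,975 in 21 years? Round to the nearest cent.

€2,272.69

Growth factor = (1 + 0.0134)^42 ≈ 1.749032172.
P = 3,975/1.749032172 ≈ 2,272.6855.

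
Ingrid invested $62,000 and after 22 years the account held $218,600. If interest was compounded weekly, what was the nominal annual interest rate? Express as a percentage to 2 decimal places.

The 1144-period growth factor is 218,600/62,000 = 3.52581.
r/52 = 3.52581^(1/1144) − 1 ≈ 0.0011021, so r ≈ 52·0.0011021 = 5.73092%.

5.73%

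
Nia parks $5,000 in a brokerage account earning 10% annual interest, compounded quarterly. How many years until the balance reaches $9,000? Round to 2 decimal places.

(1 + 0.025)^(4t) = 9,000/5,000 = 1.8.
4t·ln(1 + 0.025) = ln(1.8); 4t = 0.58779/0.0246926 ≈ 23.8042.
t ≈ 5.9510 years.

5.95 years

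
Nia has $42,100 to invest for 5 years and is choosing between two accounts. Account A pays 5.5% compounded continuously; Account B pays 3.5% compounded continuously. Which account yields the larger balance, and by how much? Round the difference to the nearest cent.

Account A, by $5,274.48

Account A growth factor: e^(0.055·5) = e^0.275 ≈ 1.3165306749; balance ≈ 55,425.9414.
Account B growth factor: e^(0.035·5) = e^0.175 ≈ 1.1912462166; balance ≈ 50,151.4657.
Account A is larger by 5,274.4757.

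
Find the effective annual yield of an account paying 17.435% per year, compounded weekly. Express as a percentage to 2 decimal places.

EAR = (1 + 17.435%/52)^52 − 1 = (1 + 0.00335288)^52 − 1.
(1 + 0.00335288)^52 ≈ 1.190125, so EAR ≈ 19.01250%.

19.01%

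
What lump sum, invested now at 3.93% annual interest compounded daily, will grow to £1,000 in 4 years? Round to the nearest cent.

£854.54

Growth factor = (1 + 0.0393/365)^1460 ≈ 1.17021973.
P = 1,000/1.17021973 ≈ 854.5404.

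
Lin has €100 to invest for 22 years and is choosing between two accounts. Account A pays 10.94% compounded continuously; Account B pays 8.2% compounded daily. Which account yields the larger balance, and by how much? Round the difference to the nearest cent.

A: e^(0.1094·22) = e^2.4068 ≈ 11.09838941, so 100 × 11.09838941 ≈ 1,109.8389.
B: (1 + 0.082/365)^8030 ≈ 6.072664, so 100 × 6.072664 ≈ 607.2664.
Difference ≈ 502.5725 in favor of A.

Account A, by €502.57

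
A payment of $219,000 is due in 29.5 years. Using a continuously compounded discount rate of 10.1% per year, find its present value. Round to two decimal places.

P = A·e^(−rt) = 219,000·e^(−2.9795).
e^(−2.9795) ≈ 0.050818236632, so P ≈ 11,129.1938.

$11,129.19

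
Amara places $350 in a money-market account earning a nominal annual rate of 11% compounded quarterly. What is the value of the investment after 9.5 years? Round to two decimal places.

$981.25

Growth factor = (1 + 0.0275)^38 ≈ 2.8035581.
A ≈ 350 × 2.8035581 ≈ 981.2453.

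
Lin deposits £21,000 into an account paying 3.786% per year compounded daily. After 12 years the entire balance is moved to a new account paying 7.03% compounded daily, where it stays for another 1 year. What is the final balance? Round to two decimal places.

Phase 1: 21,000·(1 + 0.03786/365)^4380 ≈ 33,076.3616.
Phase 2: 33,076.3616·(1 + 0.0703/365)^365 ≈ 35,485.0722.

£35,485.07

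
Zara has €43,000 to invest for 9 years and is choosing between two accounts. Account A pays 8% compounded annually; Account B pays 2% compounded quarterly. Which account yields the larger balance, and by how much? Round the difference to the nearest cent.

A: (1 + 0.08)^9 ≈ 1.9990046271, so 43,000 × 1.9990046271 ≈ 85,957.1990.
B: (1 + 0.005)^36 ≈ 1.1966805248, so 43,000 × 1.1966805248 ≈ 51,457.2626.
Difference ≈ 34,499.9364 in favor of A.

Account A, by €34,499.94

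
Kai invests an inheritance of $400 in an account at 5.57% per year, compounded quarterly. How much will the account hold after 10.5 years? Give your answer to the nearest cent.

Periodic rate = 5.57%/4 = 0.013925; periods = 4·10.5 = 42.
A = 400·(1 + 0.013925)^42 ≈ 400·1.78749535 ≈ 714.9981.

$715.00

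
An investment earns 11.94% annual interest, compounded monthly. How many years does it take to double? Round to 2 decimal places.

(1 + 0.00995)^(12t) = 2.
12t = ln 2 / ln(1 + 0.00995) ≈ 0.69315/0.00990082 ≈ 70.0090.
t ≈ 5.8341.

5.83 years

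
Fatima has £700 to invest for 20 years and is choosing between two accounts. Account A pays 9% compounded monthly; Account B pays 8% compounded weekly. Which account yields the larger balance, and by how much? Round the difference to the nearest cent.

Account A, by £743.54

A: (1 + 0.0075)^240 ≈ 6.009151524, so 700 × 6.009151524 ≈ 4,206.4061.
B: (1 + 0.08/52)^1040 ≈ 4.946946372, so 700 × 4.946946372 ≈ 3,462.8625.
Difference ≈ 743.5436 in favor of A.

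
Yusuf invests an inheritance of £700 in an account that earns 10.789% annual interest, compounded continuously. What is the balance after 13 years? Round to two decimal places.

£2,845.94

A = P·e^(rt) = 700·e^(0.10789·13) = 700·e^1.40257.
e^1.40257 ≈ 4.065635234, so A ≈ 2,845.9447.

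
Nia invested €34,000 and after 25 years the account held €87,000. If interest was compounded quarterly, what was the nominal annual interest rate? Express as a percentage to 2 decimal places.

(1 + r/4)^100 = 87,000/34,000 = 2.55882.
1 + r/4 = 2.55882^(1/100) ≈ 1.00944, so r/4 ≈ 0.00943975.
r ≈ 4·0.00943975 = 3.77590%.

3.78%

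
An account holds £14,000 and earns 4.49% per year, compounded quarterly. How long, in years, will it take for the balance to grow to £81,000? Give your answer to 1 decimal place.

39.3 years

(1 + 0.011225)^(4t) = 81,000/14,000 = 5.7857.
4t·ln(1 + 0.011225) = ln(5.7857); 4t = 1.7554/0.0111625 ≈ 157.2584.
t ≈ 39.3146 years.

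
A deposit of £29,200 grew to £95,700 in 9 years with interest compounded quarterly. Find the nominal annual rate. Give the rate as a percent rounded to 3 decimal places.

13.409%

(1 + r/4)^36 = 95,700/29,200 = 3.2774.
1 + r/4 = 3.2774^(1/36) ≈ 1.033523, so r/4 ≈ 0.0335233.
r ≈ 4·0.0335233 = 13.40930%.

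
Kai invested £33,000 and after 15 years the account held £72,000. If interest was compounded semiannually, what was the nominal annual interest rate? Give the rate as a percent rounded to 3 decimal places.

(1 + r/2)^30 = 72,000/33,000 = 2.18182.
1 + r/2 = 2.18182^(1/30) ≈ 1.026346, so r/2 ≈ 0.0263464.
r ≈ 2·0.0263464 = 5.26927%.

5.269%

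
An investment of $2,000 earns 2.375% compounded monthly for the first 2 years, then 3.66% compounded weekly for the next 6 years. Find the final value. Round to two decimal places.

After 2 years at 2.375%: 2,000 × 1.048596975 ≈ 2,097.1940.
Then 6 years at 3.66%: 2,097.1940 × 1.245482187 ≈ 2,612.0177.

$2,612.02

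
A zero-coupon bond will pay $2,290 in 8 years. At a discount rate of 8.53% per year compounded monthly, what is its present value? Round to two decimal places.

Periodic rate = 8.53%/12 = 0.00710833; 96 periods.
P = 2,290/(1 + 0.0853/12)^96 ≈ 2,290/1.973850235 ≈ 1,160.1691.

$1,160.17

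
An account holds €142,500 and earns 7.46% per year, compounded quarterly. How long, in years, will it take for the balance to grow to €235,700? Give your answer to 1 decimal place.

We need (1 + 0.01865)^(4t) = 1.654, so 4t = ln 1.654 / ln 1.01865 ≈ 27.2330.
t ≈ 27.2330/4 = 6.8083 years.

6.8 years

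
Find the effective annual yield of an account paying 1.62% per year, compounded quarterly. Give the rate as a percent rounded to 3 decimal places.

One year is 4 periods at 0.00405 each: (1 + 0.00405)^4 ≈ 1.016299.
EAR = 1.016299 − 1 ≈ 1.62987%.

1.630%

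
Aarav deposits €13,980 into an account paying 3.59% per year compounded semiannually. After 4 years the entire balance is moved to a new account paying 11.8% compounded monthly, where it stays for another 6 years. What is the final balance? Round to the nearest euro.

After 4 years at 3.59%: 13,980 × 1.1529529203 ≈ 16,118.2818.
Then 6 years at 11.8%: 16,118.2818 × 2.0229192732 ≈ 32,605.9830.

€32,606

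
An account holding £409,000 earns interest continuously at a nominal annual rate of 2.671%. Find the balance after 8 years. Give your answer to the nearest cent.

A = P·e^(rt) = 409,000·e^(0.02671·8) = 409,000·e^0.21368.
e^0.21368 ≈ 1.23822635895, so A ≈ 506,434.5808.

£506,434.58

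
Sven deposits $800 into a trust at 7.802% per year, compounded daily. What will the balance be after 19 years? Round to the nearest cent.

$3,522.17

Periodic rate = 7.802%/365 = 0.000213753; periods = 365·19 = 6935.
A = 800·(1 + 0.07802/365)^6935 ≈ 800·4.402715857 ≈ 3,522.1727.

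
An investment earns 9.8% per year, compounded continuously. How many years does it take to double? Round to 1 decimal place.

7.1 years

e^(0.098t) = 2, so 0.098t = ln 2 ≈ 0.69315.
t ≈ 0.69315/0.098 ≈ 7.0729.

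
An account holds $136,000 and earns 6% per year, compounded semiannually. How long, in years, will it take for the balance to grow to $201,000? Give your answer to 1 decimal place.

(1 + 0.03)^(2t) = 201,000/136,000 = 1.4779.
2t·ln(1 + 0.03) = ln(1.4779); 2t = 0.39065/0.0295588 ≈ 13.2160.
t ≈ 6.6080 years.

6.6 years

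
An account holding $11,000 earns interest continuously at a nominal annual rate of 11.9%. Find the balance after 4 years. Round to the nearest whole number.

$17,706

A = P·e^(rt) = 11,000·e^(0.119·4) = 11,000·e^0.476.
e^0.476 ≈ 1.609623016, so A ≈ 17,705.8532.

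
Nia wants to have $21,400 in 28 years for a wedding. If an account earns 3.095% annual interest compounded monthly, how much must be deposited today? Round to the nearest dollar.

Growth factor = (1 + 0.03095/12)^336 ≈ 2.3761567343.
P = 21,400/2.3761567343 ≈ 9,006.1399.

$9,006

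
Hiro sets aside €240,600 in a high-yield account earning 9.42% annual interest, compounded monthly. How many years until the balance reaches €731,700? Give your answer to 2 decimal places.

(1 + 0.00785)^(12t) = 731,700/240,600 = 3.0411.
12t·ln(1 + 0.00785) = ln(3.0411); 12t = 1.1122/0.00781935 ≈ 142.2414.
t ≈ 11.8534 years.

11.85 years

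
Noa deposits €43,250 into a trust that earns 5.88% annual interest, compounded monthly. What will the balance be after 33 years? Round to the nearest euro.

Periodic rate = 5.88%/12 = 0.0049; periods = 12·33 = 396.
A = 43,250·(1 + 0.0049)^396 ≈ 43,250·6.92862577602 ≈ 299,663.0648.

€299,663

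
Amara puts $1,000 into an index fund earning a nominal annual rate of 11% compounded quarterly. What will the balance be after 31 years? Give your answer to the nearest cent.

Growth factor = (1 + 0.0275)^124 ≈ 28.903270539.
A ≈ 1,000 × 28.903270539 ≈ 28,903.2705.

$28,903.27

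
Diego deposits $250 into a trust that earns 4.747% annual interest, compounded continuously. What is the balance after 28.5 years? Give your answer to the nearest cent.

A = P·e^(rt) = 250·e^(0.04747·28.5) = 250·e^1.352895.
e^1.352895 ≈ 3.86860896, so A ≈ 967.1522.

$967.15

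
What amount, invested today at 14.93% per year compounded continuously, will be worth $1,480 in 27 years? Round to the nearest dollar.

P = A·e^(−rt) = 1,480·e^(−4.0311).
e^(−4.0311) ≈ 0.01775478894, so P ≈ 26.2771.

$26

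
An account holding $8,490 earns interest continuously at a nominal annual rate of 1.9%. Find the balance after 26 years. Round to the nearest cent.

A = P·e^(rt) = 8,490·e^(0.019·26) = 8,490·e^0.494.
e^0.494 ≈ 1.6388585608, so A ≈ 13,913.9092.

$13,913.91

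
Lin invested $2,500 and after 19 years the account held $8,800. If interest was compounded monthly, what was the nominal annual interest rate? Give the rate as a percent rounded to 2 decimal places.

6.64%

(1 + r/12)^228 = 8,800/2,500 = 3.52.
1 + r/12 = 3.52^(1/228) ≈ 1.005535, so r/12 ≈ 0.00553483.
r ≈ 12·0.00553483 = 6.64179%.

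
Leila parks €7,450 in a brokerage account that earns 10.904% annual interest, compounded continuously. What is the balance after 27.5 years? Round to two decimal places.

A = P·e^(rt) = 7,450·e^(0.10904·27.5) = 7,450·e^2.9986.
e^2.9986 ≈ 20.0574368461, so A ≈ 149,427.9045.

€149,427.90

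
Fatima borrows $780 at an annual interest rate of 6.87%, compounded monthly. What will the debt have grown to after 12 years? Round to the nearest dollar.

$1,775

Growth factor = (1 + 0.005725)^144 ≈ 2.275157142.
A ≈ 780 × 2.275157142 ≈ 1,774.6226.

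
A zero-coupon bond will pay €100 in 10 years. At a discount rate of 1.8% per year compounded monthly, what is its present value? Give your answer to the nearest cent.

Periodic rate = 1.8%/12 = 0.0015; 120 periods.
P = 100/(1 + 0.0015)^120 ≈ 100/1.1970559 ≈ 83.5383.

€83.54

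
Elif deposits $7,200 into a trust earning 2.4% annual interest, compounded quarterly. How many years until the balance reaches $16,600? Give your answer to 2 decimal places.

34.91 years

(1 + 0.006)^(4t) = 16,600/7,200 = 2.3056.
4t·ln(1 + 0.006) = ln(2.3056); 4t = 0.83532/0.00598207 ≈ 139.6375.
t ≈ 34.9094 years.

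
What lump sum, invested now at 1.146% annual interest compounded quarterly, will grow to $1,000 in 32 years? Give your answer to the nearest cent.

$693.37

Periodic rate = 1.146%/4 = 0.002865; 128 periods.
P = 1,000/(1 + 0.002865)^128 ≈ 1,000/1.44223742 ≈ 693.3671.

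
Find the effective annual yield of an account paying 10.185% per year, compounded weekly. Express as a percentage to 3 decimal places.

10.711%

One year is 52 periods at 0.00195865 each: (1 + 0.00195865)^52 ≈ 1.107107.
EAR = 1.107107 − 1 ≈ 10.71071%.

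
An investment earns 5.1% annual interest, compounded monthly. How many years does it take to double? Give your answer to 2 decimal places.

13.62 years

(1 + 0.00425)^(12t) = 2.
12t = ln 2 / ln(1 + 0.00425) ≈ 0.69315/0.00424099 ≈ 163.4398.
t ≈ 13.6200.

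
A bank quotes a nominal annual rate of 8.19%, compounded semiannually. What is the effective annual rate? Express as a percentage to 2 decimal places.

8.36%

EAR = (1 + 8.19%/2)^2 − 1 = (1 + 0.04095)^2 − 1.
(1 + 0.04095)^2 ≈ 1.083577, so EAR ≈ 8.35769%.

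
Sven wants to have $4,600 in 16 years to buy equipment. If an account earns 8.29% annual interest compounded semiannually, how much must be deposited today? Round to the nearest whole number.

Periodic rate = 8.29%/2 = 0.04145; 32 periods.
P = 4,600/(1 + 0.04145)^32 ≈ 4,600/3.66800212 ≈ 1,254.0887.

$1,254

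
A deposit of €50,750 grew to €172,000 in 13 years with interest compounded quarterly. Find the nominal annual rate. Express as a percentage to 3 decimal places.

9.500%

(1 + r/4)^52 = 172,000/50,750 = 3.38916.
1 + r/4 = 3.38916^(1/52) ≈ 1.02375, so r/4 ≈ 0.0237504.
r ≈ 4·0.0237504 = 9.50016%.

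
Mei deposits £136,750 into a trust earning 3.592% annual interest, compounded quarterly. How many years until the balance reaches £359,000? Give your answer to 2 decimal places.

26.99 years

We need (1 + 0.00898)^(4t) = 2.6252, so 4t = ln 2.6252 / ln 1.00898 ≈ 107.9616.
t ≈ 107.9616/4 = 26.9904 years.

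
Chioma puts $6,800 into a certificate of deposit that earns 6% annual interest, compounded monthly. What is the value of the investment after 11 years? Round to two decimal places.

Growth factor = (1 + 0.005)^132 ≈ 1.9316131435.
A ≈ 6,800 × 1.9316131435 ≈ 13,134.9694.

$13,134.97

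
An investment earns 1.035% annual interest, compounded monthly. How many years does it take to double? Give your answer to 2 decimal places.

67.00 years

(1 + 0.0008625)^(12t) = 2.
12t = ln 2 / ln(1 + 0.0008625) ≈ 0.69315/0.000862128 ≈ 803.9954.
t ≈ 66.9996.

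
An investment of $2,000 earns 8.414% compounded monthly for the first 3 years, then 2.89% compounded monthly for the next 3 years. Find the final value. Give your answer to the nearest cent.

$2,804.66

Phase 1: 2,000·(1 + 0.08414/12)^36 ≈ 2,572.0066.
Phase 2: 2,572.0066·(1 + 0.0289/12)^36 ≈ 2,804.6594.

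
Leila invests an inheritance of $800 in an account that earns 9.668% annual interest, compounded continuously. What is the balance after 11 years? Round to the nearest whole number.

A = P·e^(rt) = 800·e^(0.09668·11) = 800·e^1.06348.
e^1.06348 ≈ 2.896433058, so A ≈ 2,317.1464.

$2,317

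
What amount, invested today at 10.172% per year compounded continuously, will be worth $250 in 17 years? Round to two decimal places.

$44.35

P = A·e^(−rt) = 250·e^(−1.72924).
e^(−1.72924) ≈ 0.177419197, so P ≈ 44.3548.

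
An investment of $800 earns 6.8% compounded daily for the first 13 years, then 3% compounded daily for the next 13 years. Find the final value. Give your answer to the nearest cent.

After 13 years at 6.8%: 800 × 2.420363329 ≈ 1,936.2907.
Then 13 years at 3%: 1,936.2907 × 1.476957123 ≈ 2,859.8183.

$2,859.82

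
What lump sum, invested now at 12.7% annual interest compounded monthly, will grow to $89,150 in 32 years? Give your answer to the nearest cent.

Periodic rate = 12.7%/12 = 0.0105833; 384 periods.
P = 89,150/(1 + 0.127/12)^384 ≈ 89,150/56.976859087 ≈ 1,564.6703.

$1,564.67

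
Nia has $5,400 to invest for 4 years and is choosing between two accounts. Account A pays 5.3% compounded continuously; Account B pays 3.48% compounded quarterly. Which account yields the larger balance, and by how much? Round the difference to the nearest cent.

A: e^(0.053·4) = e^0.212 ≈ 1.236147885, so 5,400 × 1.236147885 ≈ 6,675.1986.
B: (1 + 0.0087)^16 ≈ 1.14866221, so 5,400 × 1.14866221 ≈ 6,202.7759.
Difference ≈ 472.4226 in favor of A.

Account A, by $472.42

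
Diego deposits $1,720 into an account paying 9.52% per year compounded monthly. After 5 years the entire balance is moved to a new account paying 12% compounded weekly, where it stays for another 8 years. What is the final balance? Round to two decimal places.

After 5 years at 9.52%: 1,720 × 1.606602649 ≈ 2,763.3566.
Then 8 years at 12%: 2,763.3566 × 2.608809557 ≈ 7,209.0710.

$7,209.07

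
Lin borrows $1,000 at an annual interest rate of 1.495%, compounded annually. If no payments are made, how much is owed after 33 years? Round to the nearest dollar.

$1,632

Annual rate = 1.495% = 0.01495; years = 33.
A = 1,000·(1 + 0.01495)^33 ≈ 1,000·1.631824243 ≈ 1,631.8242.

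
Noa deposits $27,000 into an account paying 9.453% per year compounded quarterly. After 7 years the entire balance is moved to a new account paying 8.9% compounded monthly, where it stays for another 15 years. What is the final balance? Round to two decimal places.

Phase 1: 27,000·(1 + 0.0236325)^28 ≈ 51,927.5241.
Phase 2: 51,927.5241·(1 + 0.089/12)^180 ≈ 196,354.6960.

$196,354.70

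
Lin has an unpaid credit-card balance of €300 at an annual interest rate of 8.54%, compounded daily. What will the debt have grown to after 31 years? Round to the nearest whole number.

Periodic rate = 8.54%/365 = 0.000233973; periods = 365·31 = 11315.
A = 300·(1 + 0.0854/365)^11315 ≈ 300·14.11291504 ≈ 4,233.8745.

€4,234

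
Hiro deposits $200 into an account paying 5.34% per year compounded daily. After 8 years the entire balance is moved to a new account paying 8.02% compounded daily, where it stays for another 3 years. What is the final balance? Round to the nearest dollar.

Phase 1: 200·(1 + 0.0534/365)^2920 ≈ 306.5823.
Phase 2: 306.5823·(1 + 0.0802/365)^1095 ≈ 389.9661.

$390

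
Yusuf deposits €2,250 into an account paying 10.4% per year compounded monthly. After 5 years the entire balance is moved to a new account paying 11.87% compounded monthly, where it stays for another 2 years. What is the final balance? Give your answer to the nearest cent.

After 5 years at 10.4%: 2,250 × 1.678263456 ≈ 3,776.0928.
Then 2 years at 11.87%: 3,776.0928 × 1.266470053 ≈ 4,782.3084.

€4,782.31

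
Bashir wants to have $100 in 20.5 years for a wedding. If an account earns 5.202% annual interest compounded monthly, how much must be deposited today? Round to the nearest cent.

$34.50

Growth factor = (1 + 0.004335)^246 ≈ 2.8982445.
P = 100/2.8982445 ≈ 34.5036.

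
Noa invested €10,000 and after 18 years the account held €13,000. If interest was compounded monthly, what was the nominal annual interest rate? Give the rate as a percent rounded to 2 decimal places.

(1 + r/12)^216 = 13,000/10,000 = 1.3.
1 + r/12 = 1.3^(1/216) ≈ 1.001215, so r/12 ≈ 0.00121539.
r ≈ 12·0.00121539 = 1.45846%.

1.46%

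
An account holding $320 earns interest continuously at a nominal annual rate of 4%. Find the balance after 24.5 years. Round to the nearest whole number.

A = P·e^(rt) = 320·e^(0.04·24.5) = 320·e^0.98.
e^0.98 ≈ 2.66445624, so A ≈ 852.6260.

$853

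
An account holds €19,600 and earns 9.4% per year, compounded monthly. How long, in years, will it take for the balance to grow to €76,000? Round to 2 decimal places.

(1 + 0.00783333)^(12t) = 76,000/19,600 = 3.8776.
12t·ln(1 + 0.00783333) = ln(3.8776); 12t = 1.3552/0.00780281 ≈ 173.6815.
t ≈ 14.4735 years.

14.47 years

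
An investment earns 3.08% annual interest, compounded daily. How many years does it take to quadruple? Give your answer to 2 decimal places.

(1 + 0.0000843836)^(365t) = 4.
365t = ln 4 / ln(1 + 0.0000843836) ≈ 1.3863/8.438e-05 ≈ 16429.1815.
t ≈ 45.0115.

45.01 years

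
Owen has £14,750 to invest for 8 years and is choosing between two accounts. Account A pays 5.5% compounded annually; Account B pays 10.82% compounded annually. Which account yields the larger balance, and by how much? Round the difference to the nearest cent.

Account B, by £10,916.82

A: (1 + 0.055)^8 ≈ 1.534686515, so 14,750 × 1.534686515 ≈ 22,636.6261.
B: (1 + 0.1082)^8 ≈ 2.2748101983, so 14,750 × 2.2748101983 ≈ 33,553.4504.
Difference ≈ 10,916.8243 in favor of B.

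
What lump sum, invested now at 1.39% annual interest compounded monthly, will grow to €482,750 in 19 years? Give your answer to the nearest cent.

€370,758.82

Periodic rate = 1.39%/12 = 0.00115833; 228 periods.
P = 482,750/(1 + 0.0139/12)^228 ≈ 482,750/1.30205939379 ≈ 370,758.8166.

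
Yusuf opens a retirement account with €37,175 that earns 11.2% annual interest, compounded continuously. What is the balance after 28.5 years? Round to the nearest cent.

€904,729.94

A = P·e^(rt) = 37,175·e^(0.112·28.5) = 37,175·e^3.192.
e^3.192 ≈ 24.3370529072, so A ≈ 904,729.9418.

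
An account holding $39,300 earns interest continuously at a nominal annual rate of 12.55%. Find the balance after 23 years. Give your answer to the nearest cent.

A = P·e^(rt) = 39,300·e^(0.1255·23) = 39,300·e^2.8865.
e^2.8865 ≈ 17.9304430985, so A ≈ 704,666.4138.

$704,666.41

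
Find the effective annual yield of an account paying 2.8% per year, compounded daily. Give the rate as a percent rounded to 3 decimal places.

EAR = (1 + 2.8%/365)^365 − 1 = (1 + 0.0000767123)^365 − 1.
(1 + 0.0000767123)^365 ≈ 1.028395, so EAR ≈ 2.83946%.

2.839%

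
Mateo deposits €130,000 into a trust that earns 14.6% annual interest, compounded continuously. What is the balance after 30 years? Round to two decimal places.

€10,378,944.34

A = P·e^(rt) = 130,000·e^(0.146·30) = 130,000·e^4.38.
e^4.38 ≈ 79.838033405085, so A ≈ 10,378,944.3427.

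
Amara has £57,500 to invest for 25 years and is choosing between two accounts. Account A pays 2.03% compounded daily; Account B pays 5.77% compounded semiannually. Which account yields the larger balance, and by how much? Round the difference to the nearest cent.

Account B, by £142,866.81

A: (1 + 0.0203/365)^9125 ≈ 1.6611097247, so 57,500 × 1.6611097247 ≈ 95,513.8092.
B: (1 + 0.02885)^50 ≈ 4.14574986921, so 57,500 × 4.14574986921 ≈ 238,380.6175.
Difference ≈ 142,866.8083 in favor of B.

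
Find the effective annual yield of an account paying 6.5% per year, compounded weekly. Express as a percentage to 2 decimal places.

6.71%

EAR = (1 + 6.5%/52)^52 − 1 = (1 + 0.00125)^52 − 1.
(1 + 0.00125)^52 ≈ 1.067116, so EAR ≈ 6.71157%.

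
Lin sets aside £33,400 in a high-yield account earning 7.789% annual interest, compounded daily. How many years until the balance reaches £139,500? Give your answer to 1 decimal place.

We need (1 + 0.000213397)^(365t) = 4.1766, so 365t = ln 4.1766 / ln 1.000213 ≈ 6699.5294.
t ≈ 6699.5294/365 = 18.3549 years.

18.4 years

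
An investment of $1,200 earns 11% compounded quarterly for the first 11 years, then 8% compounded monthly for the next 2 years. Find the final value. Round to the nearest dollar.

Phase 1: 1,200·(1 + 0.0275)^44 ≈ 3,958.9662.
Phase 2: 3,958.9662·(1 + 0.08/12)^24 ≈ 4,643.4236.

$4,643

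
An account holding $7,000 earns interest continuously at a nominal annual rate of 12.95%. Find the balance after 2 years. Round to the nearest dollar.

$9,069

A = P·e^(rt) = 7,000·e^(0.1295·2) = 7,000·e^0.259.
e^0.259 ≈ 1.295633805, so A ≈ 9,069.4366.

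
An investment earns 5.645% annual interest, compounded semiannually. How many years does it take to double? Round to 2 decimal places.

12.45 years

(1 + 0.028225)^(2t) = 2.
2t = ln 2 / ln(1 + 0.028225) ≈ 0.69315/0.027834 ≈ 24.9029.
t ≈ 12.4514.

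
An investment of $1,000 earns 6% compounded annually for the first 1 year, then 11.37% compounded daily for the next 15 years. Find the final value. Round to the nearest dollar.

After 1 years at 6%: 1,000 × 1.06 ≈ 1,060.0000.
Then 15 years at 11.37%: 1,060.0000 × 5.50267544 ≈ 5,832.8360.

$5,833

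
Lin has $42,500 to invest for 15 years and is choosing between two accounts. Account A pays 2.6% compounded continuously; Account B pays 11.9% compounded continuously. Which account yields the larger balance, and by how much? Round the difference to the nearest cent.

Account B, by $190,510.46

Account A growth factor: e^(0.026·15) = e^0.39 ≈ 1.4769807939; balance ≈ 62,771.6837.
Account B growth factor: e^(0.119·15) = e^1.785 ≈ 5.95957994758; balance ≈ 253,282.1478.
Account B is larger by 190,510.4640.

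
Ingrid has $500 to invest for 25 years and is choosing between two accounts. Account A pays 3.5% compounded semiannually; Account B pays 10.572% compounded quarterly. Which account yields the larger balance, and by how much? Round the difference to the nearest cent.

Account A growth factor: (1 + 0.0175)^50 ≈ 2.380788932; balance ≈ 1,190.3945.
Account B growth factor: (1 + 0.02643)^100 ≈ 13.5810607; balance ≈ 6,790.5303.
Account B is larger by 5,600.1359.

Account B, by $5,600.14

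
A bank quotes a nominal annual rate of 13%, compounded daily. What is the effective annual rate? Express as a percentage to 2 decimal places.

EAR = (1 + 13%/365)^365 − 1 = (1 + 0.000356164)^365 − 1.
(1 + 0.000356164)^365 ≈ 1.138802, so EAR ≈ 13.88020%.

13.88%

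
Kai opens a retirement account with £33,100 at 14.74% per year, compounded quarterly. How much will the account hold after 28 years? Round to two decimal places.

Growth factor = (1 + 0.03685)^112 ≈ 57.56842989316.
A ≈ 33,100 × 57.56842989316 ≈ 1,905,515.0295.

£1,905,515.03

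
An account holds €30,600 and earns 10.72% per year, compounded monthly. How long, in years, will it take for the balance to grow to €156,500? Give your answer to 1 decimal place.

15.3 years

We need (1 + 0.00893333)^(12t) = 5.1144, so 12t = ln 5.1144 / ln 1.008933 ≈ 183.5077.
t ≈ 183.5077/12 = 15.2923 years.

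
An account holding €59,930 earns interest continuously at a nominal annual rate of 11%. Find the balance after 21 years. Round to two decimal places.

A = P·e^(rt) = 59,930·e^(0.11·21) = 59,930·e^2.31.
e^2.31 ≈ 10.074424655, so A ≈ 603,760.2696.

€603,760.27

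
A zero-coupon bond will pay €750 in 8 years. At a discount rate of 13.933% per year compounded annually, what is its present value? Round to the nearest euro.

€264

Annual rate = 13.933% = 0.13933; 8 periods.
P = 750/(1 + 0.13933)^8 ≈ 750/2.83920182 ≈ 264.1587.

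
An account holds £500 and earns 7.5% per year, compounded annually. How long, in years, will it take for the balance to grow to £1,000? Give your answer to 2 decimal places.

9.58 years

(1 + 0.075)^t = 1,000/500 = 2.
t·ln(1 + 0.075) = ln(2); t = 0.69315/0.0723207 ≈ 9.5844.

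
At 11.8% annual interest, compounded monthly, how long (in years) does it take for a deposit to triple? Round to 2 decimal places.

(1 + 0.00983333)^(12t) = 3.
12t = ln 3 / ln(1 + 0.00983333) ≈ 1.0986/0.0097853 ≈ 112.2717.
t ≈ 9.3560.

9.36 years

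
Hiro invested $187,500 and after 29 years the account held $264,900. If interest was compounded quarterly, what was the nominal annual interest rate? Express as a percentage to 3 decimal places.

The 116-period growth factor is 264,900/187,500 = 1.4128.
r/4 = 1.4128^(1/116) − 1 ≈ 0.00298352, so r ≈ 4·0.00298352 = 1.19341%.

1.193%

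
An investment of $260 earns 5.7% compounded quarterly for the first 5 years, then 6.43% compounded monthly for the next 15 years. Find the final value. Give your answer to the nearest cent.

After 5 years at 5.7%: 260 × 1.32708985 ≈ 345.0434.
Then 15 years at 6.43%: 345.0434 × 2.61672919 ≈ 902.8850.

$902.89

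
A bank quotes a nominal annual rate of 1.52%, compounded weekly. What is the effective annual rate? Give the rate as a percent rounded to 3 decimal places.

1.531%

EAR = (1 + 1.52%/52)^52 − 1 = (1 + 0.000292308)^52 − 1.
(1 + 0.000292308)^52 ≈ 1.015314, so EAR ≈ 1.53139%.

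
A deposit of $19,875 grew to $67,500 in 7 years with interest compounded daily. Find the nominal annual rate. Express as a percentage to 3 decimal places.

The 2555-period growth factor is 67,500/19,875 = 3.39623.
r/365 = 3.39623^(1/2555) − 1 ≈ 0.000478653, so r ≈ 365·0.000478653 = 17.47082%.

17.471%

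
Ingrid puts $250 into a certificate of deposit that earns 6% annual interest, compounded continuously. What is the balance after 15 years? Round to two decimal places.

$614.90

A = P·e^(rt) = 250·e^(0.06·15) = 250·e^0.9.
e^0.9 ≈ 2.45960311, so A ≈ 614.9008.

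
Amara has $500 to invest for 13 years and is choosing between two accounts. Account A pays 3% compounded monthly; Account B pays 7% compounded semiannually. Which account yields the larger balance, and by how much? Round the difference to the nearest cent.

Account B, by $484.85

A: (1 + 0.0025)^156 ≈ 1.47626214, so 500 × 1.47626214 ≈ 738.1311.
B: (1 + 0.035)^26 ≈ 2.445958559, so 500 × 2.445958559 ≈ 1,222.9793.
Difference ≈ 484.8482 in favor of B.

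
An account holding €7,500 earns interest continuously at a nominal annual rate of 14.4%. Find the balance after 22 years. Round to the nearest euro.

€178,199

A = P·e^(rt) = 7,500·e^(0.144·22) = 7,500·e^3.168.
e^3.168 ≈ 23.759916971, so A ≈ 178,199.3773.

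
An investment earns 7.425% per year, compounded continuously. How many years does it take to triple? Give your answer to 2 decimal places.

14.80 years

e^(0.07425t) = 3, so 0.07425t = ln 3 ≈ 1.0986.
t ≈ 1.0986/0.07425 ≈ 14.7961.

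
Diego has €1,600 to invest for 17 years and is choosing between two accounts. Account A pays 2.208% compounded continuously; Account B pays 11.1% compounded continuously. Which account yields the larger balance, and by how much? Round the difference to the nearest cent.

Account B, by €8,230.44

Account A growth factor: e^(0.02208·17) = e^0.37536 ≈ 1.455515306; balance ≈ 2,328.8245.
Account B growth factor: e^(0.111·17) = e^1.887 ≈ 6.5995403324; balance ≈ 10,559.2645.
Account B is larger by 8,230.4400.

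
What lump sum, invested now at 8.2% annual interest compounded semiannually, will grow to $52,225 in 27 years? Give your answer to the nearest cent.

$5,964.02

Growth factor = (1 + 0.041)^54 ≈ 8.7566782705.
P = 52,225/8.7566782705 ≈ 5,964.0195.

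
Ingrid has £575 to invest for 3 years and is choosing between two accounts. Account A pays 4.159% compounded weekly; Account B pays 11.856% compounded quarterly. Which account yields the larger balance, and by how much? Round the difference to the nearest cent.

A: (1 + 0.04159/52)^156 ≈ 1.13283136, so 575 × 1.13283136 ≈ 651.3780.
B: (1 + 0.02964)^12 ≈ 1.41979248, so 575 × 1.41979248 ≈ 816.3807.
Difference ≈ 165.0026 in favor of B.

Account B, by £165.00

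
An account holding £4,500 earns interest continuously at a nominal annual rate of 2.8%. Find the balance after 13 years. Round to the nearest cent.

A = P·e^(rt) = 4,500·e^(0.028·13) = 4,500·e^0.364.
e^0.364 ≈ 1.439074214, so A ≈ 6,475.8340.

£6,475.83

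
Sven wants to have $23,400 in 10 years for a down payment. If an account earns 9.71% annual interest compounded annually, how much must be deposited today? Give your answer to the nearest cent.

Growth factor = (1 + 0.0971)^10 ≈ 2.5261675412.
P = 23,400/2.5261675412 ≈ 9,263.0436.

$9,263.04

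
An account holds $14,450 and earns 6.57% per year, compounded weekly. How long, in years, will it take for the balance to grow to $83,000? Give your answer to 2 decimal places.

26.62 years

(1 + 0.00126346)^(52t) = 83,000/14,450 = 5.7439.
52t·ln(1 + 0.00126346) = ln(5.7439); 52t = 1.7481/0.00126266 ≈ 1384.4904.
t ≈ 26.6248 years.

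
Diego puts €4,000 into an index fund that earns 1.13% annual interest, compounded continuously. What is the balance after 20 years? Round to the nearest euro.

€5,014

A = P·e^(rt) = 4,000·e^(0.0113·20) = 4,000·e^0.226.
e^0.226 ≈ 1.253575665, so A ≈ 5,014.3027.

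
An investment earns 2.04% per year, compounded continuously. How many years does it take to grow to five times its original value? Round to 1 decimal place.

e^(0.0204t) = 5, so 0.0204t = ln 5 ≈ 1.6094.
t ≈ 1.6094/0.0204 ≈ 78.8940.

78.9 years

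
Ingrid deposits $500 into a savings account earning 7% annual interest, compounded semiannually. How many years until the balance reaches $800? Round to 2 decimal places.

We need (1 + 0.035)^(2t) = 1.6, so 2t = ln 1.6 / ln 1.035 ≈ 13.6623.
t ≈ 13.6623/2 = 6.8312 years.

6.83 years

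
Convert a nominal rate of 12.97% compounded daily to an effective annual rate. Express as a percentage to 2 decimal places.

13.85%

One year is 365 periods at 0.000355342 each: (1 + 0.000355342)^365 ≈ 1.138461.
EAR = 1.138461 − 1 ≈ 13.84606%.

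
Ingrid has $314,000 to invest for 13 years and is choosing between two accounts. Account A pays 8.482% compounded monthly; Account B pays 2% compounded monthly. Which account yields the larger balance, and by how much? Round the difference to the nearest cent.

Account A, by $535,011.29

A: (1 + 0.08482/12)^156 ≈ 3.00050702415, so 314,000 × 3.00050702415 ≈ 942,159.2056.
B: (1 + 0.02/12)^156 ≈ 1.29664942735, so 314,000 × 1.29664942735 ≈ 407,147.9202.
Difference ≈ 535,011.2854 in favor of A.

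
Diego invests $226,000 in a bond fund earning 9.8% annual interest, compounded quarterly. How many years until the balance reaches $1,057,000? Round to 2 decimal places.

(1 + 0.0245)^(4t) = 1,057,000/226,000 = 4.677.
4t·ln(1 + 0.0245) = ln(4.677); 4t = 1.5427/0.0242047 ≈ 63.7337.
t ≈ 15.9334 years.

15.93 years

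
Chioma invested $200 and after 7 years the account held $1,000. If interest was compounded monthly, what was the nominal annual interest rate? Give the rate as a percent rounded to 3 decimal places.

23.214%

The 84-period growth factor is 1,000/200 = 5.
r/12 = 5^(1/84) − 1 ≈ 0.0193447, so r ≈ 12·0.0193447 = 23.21365%.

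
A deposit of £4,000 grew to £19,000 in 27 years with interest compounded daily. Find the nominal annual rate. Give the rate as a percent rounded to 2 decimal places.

(1 + r/365)^9855 = 19,000/4,000 = 4.75.
1 + r/365 = 4.75^(1/9855) ≈ 1.000158, so r/365 ≈ 0.00015812.
r ≈ 365·0.00015812 = 5.77136%.

5.77%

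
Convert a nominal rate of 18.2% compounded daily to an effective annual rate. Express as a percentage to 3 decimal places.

EAR = (1 + 18.2%/365)^365 − 1 = (1 + 0.00049863)^365 − 1.
(1 + 0.00049863)^365 ≈ 1.19956, so EAR ≈ 19.95598%.

19.956%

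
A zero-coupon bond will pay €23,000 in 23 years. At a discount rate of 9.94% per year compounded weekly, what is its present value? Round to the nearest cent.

Periodic rate = 9.94%/52 = 0.00191154; 1196 periods.
P = 23,000/(1 + 0.0994/52)^1196 ≈ 23,000/9.8160392009 ≈ 2,343.1039.

€2,343.10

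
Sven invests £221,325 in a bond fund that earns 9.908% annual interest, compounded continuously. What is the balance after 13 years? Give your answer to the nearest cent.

£802,452.14

A = P·e^(rt) = 221,325·e^(0.09908·13) = 221,325·e^1.28804.
e^1.28804 ≈ 3.6256732674, so A ≈ 802,452.1359.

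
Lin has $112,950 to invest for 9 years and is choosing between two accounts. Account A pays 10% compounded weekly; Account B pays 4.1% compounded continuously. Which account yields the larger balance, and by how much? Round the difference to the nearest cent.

Account A growth factor: (1 + 0.1/52)^468 ≈ 2.45747825175; balance ≈ 277,572.1685.
Account B growth factor: e^(0.041·9) = e^0.369 ≈ 1.44628760367; balance ≈ 163,358.1848.
Account A is larger by 114,213.9837.

Account A, by $114,213.98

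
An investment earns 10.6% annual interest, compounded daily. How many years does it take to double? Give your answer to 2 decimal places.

(1 + 0.000290411)^(365t) = 2.
365t = ln 2 / ln(1 + 0.000290411) ≈ 0.69315/0.000290369 ≈ 2387.1269.
t ≈ 6.5401.

6.54 years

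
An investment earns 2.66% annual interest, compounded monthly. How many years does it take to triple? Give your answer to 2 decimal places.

41.35 years

(1 + 0.00221667)^(12t) = 3.
12t = ln 3 / ln(1 + 0.00221667) ≈ 1.0986/0.00221421 ≈ 496.1637.
t ≈ 41.3470.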